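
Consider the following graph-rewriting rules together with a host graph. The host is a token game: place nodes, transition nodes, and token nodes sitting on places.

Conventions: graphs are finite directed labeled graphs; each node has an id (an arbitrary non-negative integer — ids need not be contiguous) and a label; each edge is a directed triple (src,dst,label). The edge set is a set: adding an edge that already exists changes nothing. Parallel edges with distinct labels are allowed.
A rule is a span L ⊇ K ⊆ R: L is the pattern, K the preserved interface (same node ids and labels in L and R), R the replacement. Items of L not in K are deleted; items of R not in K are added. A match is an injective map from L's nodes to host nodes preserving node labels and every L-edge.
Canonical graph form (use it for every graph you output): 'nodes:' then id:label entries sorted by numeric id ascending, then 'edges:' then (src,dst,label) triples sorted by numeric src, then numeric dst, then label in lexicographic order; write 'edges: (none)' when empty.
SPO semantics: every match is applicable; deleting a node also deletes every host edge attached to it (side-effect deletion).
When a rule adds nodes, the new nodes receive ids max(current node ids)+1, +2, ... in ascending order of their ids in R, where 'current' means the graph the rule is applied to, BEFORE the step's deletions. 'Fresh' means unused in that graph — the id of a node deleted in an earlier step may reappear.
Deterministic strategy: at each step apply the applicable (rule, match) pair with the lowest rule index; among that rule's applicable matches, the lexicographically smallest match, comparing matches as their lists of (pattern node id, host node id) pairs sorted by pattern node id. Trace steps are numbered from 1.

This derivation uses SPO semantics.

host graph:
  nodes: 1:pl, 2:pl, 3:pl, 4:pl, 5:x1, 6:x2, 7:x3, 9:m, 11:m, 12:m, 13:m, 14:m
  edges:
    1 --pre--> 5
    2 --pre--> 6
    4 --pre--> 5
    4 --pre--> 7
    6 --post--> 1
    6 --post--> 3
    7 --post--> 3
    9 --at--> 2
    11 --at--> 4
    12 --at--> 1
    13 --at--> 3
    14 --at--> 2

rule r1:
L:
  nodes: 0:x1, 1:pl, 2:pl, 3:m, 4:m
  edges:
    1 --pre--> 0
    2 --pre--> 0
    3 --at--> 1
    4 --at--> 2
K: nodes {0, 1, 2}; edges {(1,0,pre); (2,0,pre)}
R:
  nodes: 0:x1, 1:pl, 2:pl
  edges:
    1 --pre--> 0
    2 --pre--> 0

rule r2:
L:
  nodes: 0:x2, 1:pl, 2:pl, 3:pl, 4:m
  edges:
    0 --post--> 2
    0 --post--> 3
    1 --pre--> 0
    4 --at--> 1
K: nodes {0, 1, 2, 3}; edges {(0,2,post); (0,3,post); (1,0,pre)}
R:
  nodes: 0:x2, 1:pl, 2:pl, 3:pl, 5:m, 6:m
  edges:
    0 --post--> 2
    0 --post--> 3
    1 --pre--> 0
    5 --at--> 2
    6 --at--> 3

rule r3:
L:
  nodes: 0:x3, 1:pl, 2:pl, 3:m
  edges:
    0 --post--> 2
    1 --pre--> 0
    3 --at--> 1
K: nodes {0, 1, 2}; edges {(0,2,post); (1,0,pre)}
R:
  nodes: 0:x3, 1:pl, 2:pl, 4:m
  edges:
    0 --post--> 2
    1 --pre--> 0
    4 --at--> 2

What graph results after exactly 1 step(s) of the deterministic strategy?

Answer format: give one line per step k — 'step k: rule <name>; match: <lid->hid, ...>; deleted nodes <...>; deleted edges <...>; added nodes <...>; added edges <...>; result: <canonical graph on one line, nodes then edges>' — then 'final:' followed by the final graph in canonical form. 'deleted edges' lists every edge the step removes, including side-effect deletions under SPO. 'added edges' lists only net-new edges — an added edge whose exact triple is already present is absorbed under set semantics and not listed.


step 1: rule r1; match: 0->5, 1->1, 2->4, 3->12, 4->11; deleted nodes 11, 12; deleted edges (11,4,at); (12,1,at); added nodes (none); added edges (none); result: nodes: 1:pl, 2:pl, 3:pl, 4:pl, 5:x1, 6:x2, 7:x3, 9:m, 13:m, 14:m edges: (1,5,pre); (2,6,pre); (4,5,pre); (4,7,pre); (6,1,post); (6,3,post); (7,3,post); (9,2,at); (13,3,at); (14,2,at)
final:
nodes: 1:pl, 2:pl, 3:pl, 4:pl, 5:x1, 6:x2, 7:x3, 9:m, 13:m, 14:m
edges: (1,5,pre); (2,6,pre); (4,5,pre); (4,7,pre); (6,1,post); (6,3,post); (7,3,post); (9,2,at); (13,3,at); (14,2,at)


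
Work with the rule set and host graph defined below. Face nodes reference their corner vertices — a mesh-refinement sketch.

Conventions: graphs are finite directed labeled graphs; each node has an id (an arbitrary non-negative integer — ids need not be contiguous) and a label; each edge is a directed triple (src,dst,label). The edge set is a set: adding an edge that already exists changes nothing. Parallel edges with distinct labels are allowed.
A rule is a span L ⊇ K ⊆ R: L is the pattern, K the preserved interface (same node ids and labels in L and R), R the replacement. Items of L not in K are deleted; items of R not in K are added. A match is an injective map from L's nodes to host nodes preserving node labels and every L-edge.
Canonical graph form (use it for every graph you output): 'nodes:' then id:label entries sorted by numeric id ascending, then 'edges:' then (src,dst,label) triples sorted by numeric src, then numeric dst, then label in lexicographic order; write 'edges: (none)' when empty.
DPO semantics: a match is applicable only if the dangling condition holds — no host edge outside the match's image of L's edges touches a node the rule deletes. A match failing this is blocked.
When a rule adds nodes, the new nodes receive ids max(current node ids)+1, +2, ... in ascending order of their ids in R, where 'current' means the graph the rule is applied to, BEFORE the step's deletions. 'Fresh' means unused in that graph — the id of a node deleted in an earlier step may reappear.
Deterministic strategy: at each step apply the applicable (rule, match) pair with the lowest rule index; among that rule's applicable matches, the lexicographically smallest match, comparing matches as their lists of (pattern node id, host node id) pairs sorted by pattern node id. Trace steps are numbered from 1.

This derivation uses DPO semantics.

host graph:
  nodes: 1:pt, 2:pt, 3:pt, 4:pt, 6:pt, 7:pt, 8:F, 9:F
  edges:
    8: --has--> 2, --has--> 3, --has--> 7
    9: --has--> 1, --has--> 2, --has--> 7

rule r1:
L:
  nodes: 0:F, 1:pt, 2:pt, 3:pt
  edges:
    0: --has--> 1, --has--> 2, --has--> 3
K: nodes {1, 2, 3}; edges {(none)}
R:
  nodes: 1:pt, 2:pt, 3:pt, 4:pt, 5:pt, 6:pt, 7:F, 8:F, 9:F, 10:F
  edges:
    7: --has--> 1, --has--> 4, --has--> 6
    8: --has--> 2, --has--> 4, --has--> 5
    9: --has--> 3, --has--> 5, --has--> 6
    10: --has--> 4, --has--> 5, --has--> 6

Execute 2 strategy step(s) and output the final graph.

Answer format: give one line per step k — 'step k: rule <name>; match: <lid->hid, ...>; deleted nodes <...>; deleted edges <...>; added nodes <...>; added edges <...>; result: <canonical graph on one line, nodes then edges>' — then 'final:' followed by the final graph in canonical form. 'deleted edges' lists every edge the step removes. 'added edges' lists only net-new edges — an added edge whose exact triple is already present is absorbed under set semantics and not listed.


step 1: rule r1; match: 0->8, 1->2, 2->3, 3->7; deleted nodes 8; deleted edges (8,2,has); (8,3,has); (8,7,has); added nodes 10, 11, 12, 13, 14, 15, 16; added edges (13,2,has); (13,10,has); (13,12,has); (14,3,has); (14,10,has); (14,11,has); (15,7,has); (15,11,has); (15,12,has); (16,10,has); (16,11,has); (16,12,has); result: nodes: 1:pt, 2:pt, 3:pt, 4:pt, 6:pt, 7:pt, 9:F, 10:pt, 11:pt, 12:pt, 13:F, 14:F, 15:F, 16:F edges: (9,1,has); (9,2,has); (9,7,has); (13,2,has); (13,10,has); (13,12,has); (14,3,has); (14,10,has); (14,11,has); (15,7,has); (15,11,has); (15,12,has); (16,10,has); (16,11,has); (16,12,has)
step 2: rule r1; match: 0->9, 1->1, 2->2, 3->7; deleted nodes 9; deleted edges (9,1,has); (9,2,has); (9,7,has); added nodes 17, 18, 19, 20, 21, 22, 23; added edges (20,1,has); (20,17,has); (20,19,has); (21,2,has); (21,17,has); (21,18,has); (22,7,has); (22,18,has); (22,19,has); (23,17,has); (23,18,has); (23,19,has); result: nodes: 1:pt, 2:pt, 3:pt, 4:pt, 6:pt, 7:pt, 10:pt, 11:pt, 12:pt, 13:F, 14:F, 15:F, 16:F, 17:pt, 18:pt, 19:pt, 20:F, 21:F, 22:F, 23:F edges: (13,2,has); (13,10,has); (13,12,has); (14,3,has); (14,10,has); (14,11,has); (15,7,has); (15,11,has); (15,12,has); (16,10,has); (16,11,has); (16,12,has); (20,1,has); (20,17,has); (20,19,has); (21,2,has); (21,17,has); (21,18,has); (22,7,has); (22,18,has); (22,19,has); (23,17,has); (23,18,has); (23,19,has)
final:
nodes: 1:pt, 2:pt, 3:pt, 4:pt, 6:pt, 7:pt, 10:pt, 11:pt, 12:pt, 13:F, 14:F, 15:F, 16:F, 17:pt, 18:pt, 19:pt, 20:F, 21:F, 22:F, 23:F
edges: (13,2,has); (13,10,has); (13,12,has); (14,3,has); (14,10,has); (14,11,has); (15,7,has); (15,11,has); (15,12,has); (16,10,has); (16,11,has); (16,12,has); (20,1,has); (20,17,has); (20,19,has); (21,2,has); (21,17,has); (21,18,has); (22,7,has); (22,18,has); (22,19,has); (23,17,has); (23,18,has); (23,19,has)


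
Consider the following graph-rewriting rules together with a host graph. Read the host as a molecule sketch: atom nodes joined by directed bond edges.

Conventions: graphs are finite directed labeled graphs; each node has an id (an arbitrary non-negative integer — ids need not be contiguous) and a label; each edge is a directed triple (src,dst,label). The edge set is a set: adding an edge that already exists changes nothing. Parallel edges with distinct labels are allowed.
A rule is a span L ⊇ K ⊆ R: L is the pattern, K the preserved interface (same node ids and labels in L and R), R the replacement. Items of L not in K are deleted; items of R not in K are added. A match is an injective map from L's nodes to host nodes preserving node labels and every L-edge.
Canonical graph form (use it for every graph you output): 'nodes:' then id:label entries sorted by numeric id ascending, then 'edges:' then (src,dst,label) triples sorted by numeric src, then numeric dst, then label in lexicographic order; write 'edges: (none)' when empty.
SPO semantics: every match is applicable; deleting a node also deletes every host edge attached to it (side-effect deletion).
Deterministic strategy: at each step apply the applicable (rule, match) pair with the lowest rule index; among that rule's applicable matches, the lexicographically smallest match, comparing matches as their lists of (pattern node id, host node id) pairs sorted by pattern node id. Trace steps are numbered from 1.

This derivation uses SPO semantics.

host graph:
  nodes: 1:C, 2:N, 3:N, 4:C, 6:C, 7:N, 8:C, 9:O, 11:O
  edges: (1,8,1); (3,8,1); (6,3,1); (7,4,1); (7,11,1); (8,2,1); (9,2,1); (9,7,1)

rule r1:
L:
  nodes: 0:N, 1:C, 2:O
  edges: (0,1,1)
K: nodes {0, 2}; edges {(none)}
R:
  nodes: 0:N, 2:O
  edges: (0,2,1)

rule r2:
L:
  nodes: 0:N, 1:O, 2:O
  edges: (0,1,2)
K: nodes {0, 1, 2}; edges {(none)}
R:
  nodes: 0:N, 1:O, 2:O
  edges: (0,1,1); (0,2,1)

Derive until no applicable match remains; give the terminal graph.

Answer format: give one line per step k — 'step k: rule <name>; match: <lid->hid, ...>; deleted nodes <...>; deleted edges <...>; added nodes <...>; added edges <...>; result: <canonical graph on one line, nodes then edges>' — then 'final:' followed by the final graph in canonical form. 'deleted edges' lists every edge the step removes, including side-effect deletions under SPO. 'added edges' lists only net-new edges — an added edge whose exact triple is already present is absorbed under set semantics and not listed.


step 1: rule r1; match: 0->3, 1->8, 2->9; deleted nodes 8; deleted edges (1,8,1); (3,8,1); (8,2,1); added nodes (none); added edges (3,9,1); result: nodes: 1:C, 2:N, 3:N, 4:C, 6:C, 7:N, 9:O, 11:O edges: (3,9,1); (6,3,1); (7,4,1); (7,11,1); (9,2,1); (9,7,1)
step 2: rule r1; match: 0->7, 1->4, 2->9; deleted nodes 4; deleted edges (7,4,1); added nodes (none); added edges (7,9,1); result: nodes: 1:C, 2:N, 3:N, 6:C, 7:N, 9:O, 11:O edges: (3,9,1); (6,3,1); (7,9,1); (7,11,1); (9,2,1); (9,7,1)
final:
nodes: 1:C, 2:N, 3:N, 6:C, 7:N, 9:O, 11:O
edges: (3,9,1); (6,3,1); (7,9,1); (7,11,1); (9,2,1); (9,7,1)


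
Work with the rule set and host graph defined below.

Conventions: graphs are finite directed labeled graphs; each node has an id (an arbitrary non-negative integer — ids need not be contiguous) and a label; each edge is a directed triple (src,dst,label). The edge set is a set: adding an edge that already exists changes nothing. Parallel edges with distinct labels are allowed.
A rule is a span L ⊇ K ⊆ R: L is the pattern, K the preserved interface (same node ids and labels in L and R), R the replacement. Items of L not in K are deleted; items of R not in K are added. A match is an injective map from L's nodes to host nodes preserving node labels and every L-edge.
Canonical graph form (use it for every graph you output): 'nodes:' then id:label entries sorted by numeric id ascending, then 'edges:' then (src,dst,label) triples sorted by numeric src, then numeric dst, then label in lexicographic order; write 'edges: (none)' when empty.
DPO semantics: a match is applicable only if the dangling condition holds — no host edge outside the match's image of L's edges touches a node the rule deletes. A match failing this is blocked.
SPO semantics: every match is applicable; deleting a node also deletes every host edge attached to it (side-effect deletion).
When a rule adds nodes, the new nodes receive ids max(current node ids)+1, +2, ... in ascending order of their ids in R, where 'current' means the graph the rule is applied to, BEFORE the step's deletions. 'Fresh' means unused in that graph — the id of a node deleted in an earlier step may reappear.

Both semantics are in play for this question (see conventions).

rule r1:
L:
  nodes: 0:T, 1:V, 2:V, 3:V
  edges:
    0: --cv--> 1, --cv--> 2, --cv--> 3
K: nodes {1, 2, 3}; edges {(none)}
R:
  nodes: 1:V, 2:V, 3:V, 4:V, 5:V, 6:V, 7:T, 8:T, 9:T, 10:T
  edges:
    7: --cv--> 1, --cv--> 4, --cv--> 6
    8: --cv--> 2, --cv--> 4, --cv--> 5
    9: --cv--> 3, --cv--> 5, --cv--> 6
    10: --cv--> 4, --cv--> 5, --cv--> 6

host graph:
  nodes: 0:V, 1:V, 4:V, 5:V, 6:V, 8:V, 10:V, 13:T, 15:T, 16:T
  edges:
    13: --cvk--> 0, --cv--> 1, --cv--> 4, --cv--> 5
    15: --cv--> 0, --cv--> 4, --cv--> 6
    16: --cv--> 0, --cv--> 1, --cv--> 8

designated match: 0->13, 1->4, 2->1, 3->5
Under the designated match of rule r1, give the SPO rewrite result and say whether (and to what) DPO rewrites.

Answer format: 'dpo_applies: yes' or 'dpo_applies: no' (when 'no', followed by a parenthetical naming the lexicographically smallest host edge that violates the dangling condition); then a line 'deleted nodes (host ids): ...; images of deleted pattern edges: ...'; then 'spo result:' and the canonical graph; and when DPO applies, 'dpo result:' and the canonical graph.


dpo_applies: no
(the rule deletes node 13, which keeps host edge (13,0,cvk) outside the match image — the dangling condition fails, DPO blocks; SPO proceeds and side-deletes such edges)
deleted nodes (host ids): 13; images of deleted pattern edges: (13,1,cv); (13,4,cv); (13,5,cv)
spo result:
nodes: 0:V, 1:V, 4:V, 5:V, 6:V, 8:V, 10:V, 15:T, 16:T, 17:V, 18:V, 19:V, 20:T, 21:T, 22:T, 23:T
edges: (15,0,cv); (15,4,cv); (15,6,cv); (16,0,cv); (16,1,cv); (16,8,cv); (20,4,cv); (20,17,cv); (20,19,cv); (21,1,cv); (21,17,cv); (21,18,cv); (22,5,cv); (22,18,cv); (22,19,cv); (23,17,cv); (23,18,cv); (23,19,cv)


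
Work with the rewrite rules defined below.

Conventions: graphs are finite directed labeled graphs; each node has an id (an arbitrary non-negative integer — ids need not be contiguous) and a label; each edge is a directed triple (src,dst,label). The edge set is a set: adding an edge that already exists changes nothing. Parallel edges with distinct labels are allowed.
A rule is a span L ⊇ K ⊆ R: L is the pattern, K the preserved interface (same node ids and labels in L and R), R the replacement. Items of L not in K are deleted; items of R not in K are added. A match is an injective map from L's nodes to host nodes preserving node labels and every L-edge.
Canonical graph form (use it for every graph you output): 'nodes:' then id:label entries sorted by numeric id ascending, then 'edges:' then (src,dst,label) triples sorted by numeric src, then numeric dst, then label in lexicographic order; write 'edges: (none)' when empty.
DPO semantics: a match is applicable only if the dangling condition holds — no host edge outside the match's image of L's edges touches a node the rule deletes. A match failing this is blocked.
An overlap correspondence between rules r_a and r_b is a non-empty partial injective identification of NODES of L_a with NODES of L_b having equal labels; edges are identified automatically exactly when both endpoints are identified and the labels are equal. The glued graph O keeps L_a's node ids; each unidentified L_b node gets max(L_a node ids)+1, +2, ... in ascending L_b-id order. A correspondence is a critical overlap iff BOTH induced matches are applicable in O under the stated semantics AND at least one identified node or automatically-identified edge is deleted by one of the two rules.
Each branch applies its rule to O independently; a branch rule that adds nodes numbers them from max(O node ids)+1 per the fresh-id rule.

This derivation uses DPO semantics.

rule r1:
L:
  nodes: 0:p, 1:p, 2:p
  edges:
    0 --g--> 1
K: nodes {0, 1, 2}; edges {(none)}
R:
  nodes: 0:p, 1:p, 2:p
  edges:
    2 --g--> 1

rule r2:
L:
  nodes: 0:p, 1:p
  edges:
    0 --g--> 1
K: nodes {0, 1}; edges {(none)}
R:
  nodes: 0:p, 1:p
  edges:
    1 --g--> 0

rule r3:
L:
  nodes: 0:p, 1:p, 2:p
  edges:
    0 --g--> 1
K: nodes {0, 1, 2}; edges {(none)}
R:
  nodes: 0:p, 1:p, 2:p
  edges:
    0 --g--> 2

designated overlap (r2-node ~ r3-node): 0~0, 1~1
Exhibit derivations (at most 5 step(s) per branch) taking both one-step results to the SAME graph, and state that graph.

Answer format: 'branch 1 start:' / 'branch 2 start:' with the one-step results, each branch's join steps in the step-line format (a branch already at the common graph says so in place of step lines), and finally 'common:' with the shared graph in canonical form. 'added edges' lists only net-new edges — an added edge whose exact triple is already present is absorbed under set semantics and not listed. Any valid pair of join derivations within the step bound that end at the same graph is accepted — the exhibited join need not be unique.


branch 1 start:
nodes: 0:p, 1:p, 2:p
edges: (1,0,g)
branch 2 start:
nodes: 0:p, 1:p, 2:p
edges: (0,2,g)
branch 1 step 1: rule r2; match: 0->1, 1->0; deleted nodes (none); deleted edges (1,0,g); added nodes (none); added edges (0,1,g); result: nodes: 0:p, 1:p, 2:p edges: (0,1,g)
branch 2 step 1: rule r3; match: 0->0, 1->2, 2->1; deleted nodes (none); deleted edges (0,2,g); added nodes (none); added edges (0,1,g); result: nodes: 0:p, 1:p, 2:p edges: (0,1,g)
common:
nodes: 0:p, 1:p, 2:p
edges: (0,1,g)


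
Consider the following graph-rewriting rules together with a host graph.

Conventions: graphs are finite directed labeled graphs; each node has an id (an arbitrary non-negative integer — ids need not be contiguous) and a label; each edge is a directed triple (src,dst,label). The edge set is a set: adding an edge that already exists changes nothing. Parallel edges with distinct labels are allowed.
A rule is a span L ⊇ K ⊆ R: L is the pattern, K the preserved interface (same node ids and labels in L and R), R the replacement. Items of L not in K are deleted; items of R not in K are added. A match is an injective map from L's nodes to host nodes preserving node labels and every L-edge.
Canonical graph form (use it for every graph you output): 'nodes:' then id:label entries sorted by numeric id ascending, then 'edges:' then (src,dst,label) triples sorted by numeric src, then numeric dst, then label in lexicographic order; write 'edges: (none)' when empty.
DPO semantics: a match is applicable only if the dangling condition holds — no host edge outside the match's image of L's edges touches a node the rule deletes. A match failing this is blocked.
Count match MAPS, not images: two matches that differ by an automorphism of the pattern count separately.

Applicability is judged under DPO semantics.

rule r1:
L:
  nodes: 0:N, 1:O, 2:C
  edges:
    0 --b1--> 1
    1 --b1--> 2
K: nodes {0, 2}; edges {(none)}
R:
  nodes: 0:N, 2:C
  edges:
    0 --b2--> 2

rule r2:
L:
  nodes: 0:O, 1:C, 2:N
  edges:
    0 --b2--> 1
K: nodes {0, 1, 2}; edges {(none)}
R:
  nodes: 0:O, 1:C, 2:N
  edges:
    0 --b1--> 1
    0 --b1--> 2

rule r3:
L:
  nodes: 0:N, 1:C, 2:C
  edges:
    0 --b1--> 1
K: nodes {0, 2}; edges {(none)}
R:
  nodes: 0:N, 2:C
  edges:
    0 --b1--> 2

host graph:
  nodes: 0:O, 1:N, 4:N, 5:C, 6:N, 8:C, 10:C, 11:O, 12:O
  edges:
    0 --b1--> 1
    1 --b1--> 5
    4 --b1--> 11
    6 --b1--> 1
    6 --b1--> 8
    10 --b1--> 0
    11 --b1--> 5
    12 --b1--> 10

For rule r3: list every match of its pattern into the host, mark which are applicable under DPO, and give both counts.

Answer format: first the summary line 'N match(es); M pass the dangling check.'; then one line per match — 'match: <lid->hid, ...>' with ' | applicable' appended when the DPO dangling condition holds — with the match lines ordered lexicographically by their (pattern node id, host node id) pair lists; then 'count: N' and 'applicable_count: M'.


4 match(es); 2 pass the dangling check.
match: 0->1, 1->5, 2->8
match: 0->1, 1->5, 2->10
match: 0->6, 1->8, 2->5 | applicable
match: 0->6, 1->8, 2->10 | applicable
count: 4
applicable_count: 2


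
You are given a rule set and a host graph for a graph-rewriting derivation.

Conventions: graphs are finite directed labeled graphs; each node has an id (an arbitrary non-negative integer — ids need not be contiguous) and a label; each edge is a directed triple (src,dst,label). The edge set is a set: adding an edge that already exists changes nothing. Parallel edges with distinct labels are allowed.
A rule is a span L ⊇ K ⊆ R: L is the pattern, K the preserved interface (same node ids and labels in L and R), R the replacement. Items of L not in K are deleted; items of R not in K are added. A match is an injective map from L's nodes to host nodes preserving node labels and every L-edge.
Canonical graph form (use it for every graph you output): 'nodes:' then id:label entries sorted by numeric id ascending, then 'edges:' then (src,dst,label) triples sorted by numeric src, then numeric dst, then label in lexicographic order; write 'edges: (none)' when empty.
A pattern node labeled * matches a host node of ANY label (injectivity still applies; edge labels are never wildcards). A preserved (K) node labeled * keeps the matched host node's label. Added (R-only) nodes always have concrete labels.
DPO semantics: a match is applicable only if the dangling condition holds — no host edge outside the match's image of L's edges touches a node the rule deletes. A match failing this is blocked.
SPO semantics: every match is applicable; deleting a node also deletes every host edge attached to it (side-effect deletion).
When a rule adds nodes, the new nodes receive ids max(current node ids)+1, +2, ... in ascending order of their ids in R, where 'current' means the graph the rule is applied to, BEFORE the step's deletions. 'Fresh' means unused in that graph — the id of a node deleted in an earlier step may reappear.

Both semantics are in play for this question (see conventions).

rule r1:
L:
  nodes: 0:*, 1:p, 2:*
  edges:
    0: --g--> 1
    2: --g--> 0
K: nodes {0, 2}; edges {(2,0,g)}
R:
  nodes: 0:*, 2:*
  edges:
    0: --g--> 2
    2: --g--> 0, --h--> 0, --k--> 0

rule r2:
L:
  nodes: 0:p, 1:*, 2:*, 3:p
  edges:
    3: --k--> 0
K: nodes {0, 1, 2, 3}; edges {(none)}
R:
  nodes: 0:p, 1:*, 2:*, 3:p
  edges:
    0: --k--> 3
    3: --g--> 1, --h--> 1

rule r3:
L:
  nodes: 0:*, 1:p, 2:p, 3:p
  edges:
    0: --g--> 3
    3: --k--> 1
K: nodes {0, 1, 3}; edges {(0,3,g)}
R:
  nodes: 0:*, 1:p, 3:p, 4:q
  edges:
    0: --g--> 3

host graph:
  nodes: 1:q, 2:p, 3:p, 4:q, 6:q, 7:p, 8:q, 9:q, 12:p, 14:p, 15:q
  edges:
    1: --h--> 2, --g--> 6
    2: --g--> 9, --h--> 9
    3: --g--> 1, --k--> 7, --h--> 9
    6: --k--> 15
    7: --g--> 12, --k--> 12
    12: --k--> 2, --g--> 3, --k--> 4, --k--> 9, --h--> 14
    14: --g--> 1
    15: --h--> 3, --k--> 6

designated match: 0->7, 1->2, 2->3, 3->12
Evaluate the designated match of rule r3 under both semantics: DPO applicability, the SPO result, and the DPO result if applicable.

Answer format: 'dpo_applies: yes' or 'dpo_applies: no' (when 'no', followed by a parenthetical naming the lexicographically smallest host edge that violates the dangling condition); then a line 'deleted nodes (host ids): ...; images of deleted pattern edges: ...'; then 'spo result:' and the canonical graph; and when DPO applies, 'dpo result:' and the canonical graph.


dpo_applies: no
(the rule deletes node 3, which keeps host edge (3,1,g) outside the match image — the dangling condition fails, DPO blocks; SPO proceeds and side-deletes such edges)
deleted nodes (host ids): 3; images of deleted pattern edges: (12,2,k)
spo result:
nodes: 1:q, 2:p, 4:q, 6:q, 7:p, 8:q, 9:q, 12:p, 14:p, 15:q, 16:q
edges: (1,2,h); (1,6,g); (2,9,g); (2,9,h); (6,15,k); (7,12,g); (7,12,k); (12,4,k); (12,9,k); (12,14,h); (14,1,g); (15,6,k)


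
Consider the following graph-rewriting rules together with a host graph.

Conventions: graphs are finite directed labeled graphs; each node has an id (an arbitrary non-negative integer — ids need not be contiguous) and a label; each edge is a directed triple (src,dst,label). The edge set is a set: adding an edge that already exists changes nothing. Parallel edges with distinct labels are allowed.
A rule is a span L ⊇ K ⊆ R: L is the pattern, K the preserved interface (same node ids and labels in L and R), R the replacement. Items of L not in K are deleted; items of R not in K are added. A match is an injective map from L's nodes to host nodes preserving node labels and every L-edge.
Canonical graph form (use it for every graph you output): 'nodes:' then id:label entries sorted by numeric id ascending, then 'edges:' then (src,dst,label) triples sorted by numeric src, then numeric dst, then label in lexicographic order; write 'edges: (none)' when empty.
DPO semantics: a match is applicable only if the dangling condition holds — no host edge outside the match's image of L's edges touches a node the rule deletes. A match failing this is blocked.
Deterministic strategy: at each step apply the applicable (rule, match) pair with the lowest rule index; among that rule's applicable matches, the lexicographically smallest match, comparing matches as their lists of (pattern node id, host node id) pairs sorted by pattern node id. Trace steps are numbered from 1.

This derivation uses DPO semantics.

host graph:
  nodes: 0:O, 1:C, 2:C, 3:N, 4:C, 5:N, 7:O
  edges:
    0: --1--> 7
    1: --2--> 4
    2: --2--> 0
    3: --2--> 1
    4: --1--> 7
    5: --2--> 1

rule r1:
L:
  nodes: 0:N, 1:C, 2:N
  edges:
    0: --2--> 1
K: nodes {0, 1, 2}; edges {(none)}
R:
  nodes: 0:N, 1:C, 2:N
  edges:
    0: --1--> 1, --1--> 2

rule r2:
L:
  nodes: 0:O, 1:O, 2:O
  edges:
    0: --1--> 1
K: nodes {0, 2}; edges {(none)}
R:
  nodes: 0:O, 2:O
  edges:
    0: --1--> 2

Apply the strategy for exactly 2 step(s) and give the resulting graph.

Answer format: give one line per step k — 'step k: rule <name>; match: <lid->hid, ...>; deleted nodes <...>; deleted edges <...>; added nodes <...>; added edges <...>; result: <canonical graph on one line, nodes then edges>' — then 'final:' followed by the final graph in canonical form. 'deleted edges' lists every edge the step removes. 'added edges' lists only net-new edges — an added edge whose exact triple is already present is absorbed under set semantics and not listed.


step 1: rule r1; match: 0->3, 1->1, 2->5; deleted nodes (none); deleted edges (3,1,2); added nodes (none); added edges (3,1,1); (3,5,1); result: nodes: 0:O, 1:C, 2:C, 3:N, 4:C, 5:N, 7:O edges: (0,7,1); (1,4,2); (2,0,2); (3,1,1); (3,5,1); (4,7,1); (5,1,2)
step 2: rule r1; match: 0->5, 1->1, 2->3; deleted nodes (none); deleted edges (5,1,2); added nodes (none); added edges (5,1,1); (5,3,1); result: nodes: 0:O, 1:C, 2:C, 3:N, 4:C, 5:N, 7:O edges: (0,7,1); (1,4,2); (2,0,2); (3,1,1); (3,5,1); (4,7,1); (5,1,1); (5,3,1)
final:
nodes: 0:O, 1:C, 2:C, 3:N, 4:C, 5:N, 7:O
edges: (0,7,1); (1,4,2); (2,0,2); (3,1,1); (3,5,1); (4,7,1); (5,1,1); (5,3,1)


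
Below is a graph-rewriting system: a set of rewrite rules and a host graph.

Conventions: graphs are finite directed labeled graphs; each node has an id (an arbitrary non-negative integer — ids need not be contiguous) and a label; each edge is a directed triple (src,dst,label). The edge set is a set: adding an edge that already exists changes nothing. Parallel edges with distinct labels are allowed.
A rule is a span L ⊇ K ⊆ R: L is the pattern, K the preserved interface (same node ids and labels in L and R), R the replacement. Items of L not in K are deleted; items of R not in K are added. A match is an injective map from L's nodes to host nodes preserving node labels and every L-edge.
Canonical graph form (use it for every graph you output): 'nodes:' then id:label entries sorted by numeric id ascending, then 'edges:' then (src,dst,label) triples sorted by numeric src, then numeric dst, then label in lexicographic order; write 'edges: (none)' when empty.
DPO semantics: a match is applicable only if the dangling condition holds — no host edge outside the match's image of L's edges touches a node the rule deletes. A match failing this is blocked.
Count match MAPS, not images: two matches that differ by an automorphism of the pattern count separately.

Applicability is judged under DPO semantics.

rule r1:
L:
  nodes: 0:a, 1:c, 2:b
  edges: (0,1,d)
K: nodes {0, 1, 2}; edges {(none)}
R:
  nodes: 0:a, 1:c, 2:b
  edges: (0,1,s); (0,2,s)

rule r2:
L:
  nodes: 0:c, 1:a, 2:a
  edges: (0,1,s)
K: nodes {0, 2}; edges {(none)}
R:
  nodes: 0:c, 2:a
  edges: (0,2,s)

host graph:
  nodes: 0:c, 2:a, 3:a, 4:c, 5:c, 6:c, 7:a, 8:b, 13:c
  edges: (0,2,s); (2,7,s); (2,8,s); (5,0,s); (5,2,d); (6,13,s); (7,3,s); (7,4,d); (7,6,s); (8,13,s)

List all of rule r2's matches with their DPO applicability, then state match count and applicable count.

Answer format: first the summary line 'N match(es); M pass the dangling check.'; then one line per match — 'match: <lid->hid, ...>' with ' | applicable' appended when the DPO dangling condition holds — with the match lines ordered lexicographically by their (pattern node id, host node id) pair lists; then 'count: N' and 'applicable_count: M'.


2 match(es); 0 pass the dangling check.
match: 0->0, 1->2, 2->3
match: 0->0, 1->2, 2->7
count: 2
applicable_count: 0


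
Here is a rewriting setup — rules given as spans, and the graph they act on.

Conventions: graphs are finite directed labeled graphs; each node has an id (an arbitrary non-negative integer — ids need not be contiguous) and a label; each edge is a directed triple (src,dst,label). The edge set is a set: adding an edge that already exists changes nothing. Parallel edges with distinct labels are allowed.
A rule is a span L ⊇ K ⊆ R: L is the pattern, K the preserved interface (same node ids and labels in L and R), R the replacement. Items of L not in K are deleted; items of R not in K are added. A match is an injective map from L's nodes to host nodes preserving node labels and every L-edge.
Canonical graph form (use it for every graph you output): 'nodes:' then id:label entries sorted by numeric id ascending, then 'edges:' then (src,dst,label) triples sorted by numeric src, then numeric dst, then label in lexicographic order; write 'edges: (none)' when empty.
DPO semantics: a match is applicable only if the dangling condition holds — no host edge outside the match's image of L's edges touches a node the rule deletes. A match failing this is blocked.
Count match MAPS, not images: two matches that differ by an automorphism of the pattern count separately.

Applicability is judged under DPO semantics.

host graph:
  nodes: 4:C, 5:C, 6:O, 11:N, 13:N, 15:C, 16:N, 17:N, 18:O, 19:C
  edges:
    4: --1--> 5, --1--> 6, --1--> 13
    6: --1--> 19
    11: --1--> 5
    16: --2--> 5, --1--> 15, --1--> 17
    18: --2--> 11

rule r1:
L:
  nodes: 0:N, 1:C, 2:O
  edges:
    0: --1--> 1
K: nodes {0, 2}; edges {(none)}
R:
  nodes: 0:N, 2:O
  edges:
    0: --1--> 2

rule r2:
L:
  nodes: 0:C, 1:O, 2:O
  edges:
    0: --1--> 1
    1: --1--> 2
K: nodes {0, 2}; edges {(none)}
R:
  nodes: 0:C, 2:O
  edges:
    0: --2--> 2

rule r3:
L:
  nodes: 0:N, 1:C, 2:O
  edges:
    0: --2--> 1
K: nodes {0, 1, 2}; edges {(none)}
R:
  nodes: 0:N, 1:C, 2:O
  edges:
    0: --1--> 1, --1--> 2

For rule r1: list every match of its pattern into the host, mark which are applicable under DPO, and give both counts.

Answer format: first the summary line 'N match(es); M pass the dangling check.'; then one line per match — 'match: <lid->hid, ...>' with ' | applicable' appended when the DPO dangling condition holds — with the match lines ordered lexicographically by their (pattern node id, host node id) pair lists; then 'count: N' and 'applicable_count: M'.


4 match(es); 2 pass the dangling check.
match: 0->11, 1->5, 2->6
match: 0->11, 1->5, 2->18
match: 0->16, 1->15, 2->6 | applicable
match: 0->16, 1->15, 2->18 | applicable
count: 4
applicable_count: 2


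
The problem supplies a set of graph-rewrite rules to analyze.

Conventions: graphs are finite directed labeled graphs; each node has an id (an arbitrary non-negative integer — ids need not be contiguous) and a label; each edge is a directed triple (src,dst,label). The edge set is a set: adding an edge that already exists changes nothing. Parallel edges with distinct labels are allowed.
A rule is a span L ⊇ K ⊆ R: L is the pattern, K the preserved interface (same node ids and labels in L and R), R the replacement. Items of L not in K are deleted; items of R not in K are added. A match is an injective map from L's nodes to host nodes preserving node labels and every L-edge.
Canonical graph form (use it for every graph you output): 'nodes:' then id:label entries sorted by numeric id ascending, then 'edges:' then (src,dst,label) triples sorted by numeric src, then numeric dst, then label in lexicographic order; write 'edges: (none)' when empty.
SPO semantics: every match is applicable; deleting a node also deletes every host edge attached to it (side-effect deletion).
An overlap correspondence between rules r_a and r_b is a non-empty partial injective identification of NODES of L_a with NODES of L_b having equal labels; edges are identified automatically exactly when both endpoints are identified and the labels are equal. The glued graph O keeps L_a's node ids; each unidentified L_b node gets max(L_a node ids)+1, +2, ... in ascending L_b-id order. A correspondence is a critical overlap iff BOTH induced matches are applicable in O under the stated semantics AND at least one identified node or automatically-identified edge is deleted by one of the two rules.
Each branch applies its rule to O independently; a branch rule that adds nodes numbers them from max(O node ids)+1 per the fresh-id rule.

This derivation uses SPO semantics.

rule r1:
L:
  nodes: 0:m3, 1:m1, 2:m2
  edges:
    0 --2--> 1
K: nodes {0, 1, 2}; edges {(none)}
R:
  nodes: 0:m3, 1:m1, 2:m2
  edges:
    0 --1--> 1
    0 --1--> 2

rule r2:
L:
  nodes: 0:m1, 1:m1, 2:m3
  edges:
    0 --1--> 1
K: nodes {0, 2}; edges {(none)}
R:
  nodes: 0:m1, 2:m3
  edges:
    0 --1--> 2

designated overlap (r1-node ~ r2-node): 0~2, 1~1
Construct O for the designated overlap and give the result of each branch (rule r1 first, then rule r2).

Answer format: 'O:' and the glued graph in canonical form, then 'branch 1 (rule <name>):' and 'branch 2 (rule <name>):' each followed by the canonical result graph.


O:
nodes: 0:m3, 1:m1, 2:m2, 3:m1
edges: (0,1,2); (3,1,1)
branch 1 (rule r1):
nodes: 0:m3, 1:m1, 2:m2, 3:m1
edges: (0,1,1); (0,2,1); (3,1,1)
branch 2 (rule r2):
nodes: 0:m3, 2:m2, 3:m1
edges: (3,0,1)


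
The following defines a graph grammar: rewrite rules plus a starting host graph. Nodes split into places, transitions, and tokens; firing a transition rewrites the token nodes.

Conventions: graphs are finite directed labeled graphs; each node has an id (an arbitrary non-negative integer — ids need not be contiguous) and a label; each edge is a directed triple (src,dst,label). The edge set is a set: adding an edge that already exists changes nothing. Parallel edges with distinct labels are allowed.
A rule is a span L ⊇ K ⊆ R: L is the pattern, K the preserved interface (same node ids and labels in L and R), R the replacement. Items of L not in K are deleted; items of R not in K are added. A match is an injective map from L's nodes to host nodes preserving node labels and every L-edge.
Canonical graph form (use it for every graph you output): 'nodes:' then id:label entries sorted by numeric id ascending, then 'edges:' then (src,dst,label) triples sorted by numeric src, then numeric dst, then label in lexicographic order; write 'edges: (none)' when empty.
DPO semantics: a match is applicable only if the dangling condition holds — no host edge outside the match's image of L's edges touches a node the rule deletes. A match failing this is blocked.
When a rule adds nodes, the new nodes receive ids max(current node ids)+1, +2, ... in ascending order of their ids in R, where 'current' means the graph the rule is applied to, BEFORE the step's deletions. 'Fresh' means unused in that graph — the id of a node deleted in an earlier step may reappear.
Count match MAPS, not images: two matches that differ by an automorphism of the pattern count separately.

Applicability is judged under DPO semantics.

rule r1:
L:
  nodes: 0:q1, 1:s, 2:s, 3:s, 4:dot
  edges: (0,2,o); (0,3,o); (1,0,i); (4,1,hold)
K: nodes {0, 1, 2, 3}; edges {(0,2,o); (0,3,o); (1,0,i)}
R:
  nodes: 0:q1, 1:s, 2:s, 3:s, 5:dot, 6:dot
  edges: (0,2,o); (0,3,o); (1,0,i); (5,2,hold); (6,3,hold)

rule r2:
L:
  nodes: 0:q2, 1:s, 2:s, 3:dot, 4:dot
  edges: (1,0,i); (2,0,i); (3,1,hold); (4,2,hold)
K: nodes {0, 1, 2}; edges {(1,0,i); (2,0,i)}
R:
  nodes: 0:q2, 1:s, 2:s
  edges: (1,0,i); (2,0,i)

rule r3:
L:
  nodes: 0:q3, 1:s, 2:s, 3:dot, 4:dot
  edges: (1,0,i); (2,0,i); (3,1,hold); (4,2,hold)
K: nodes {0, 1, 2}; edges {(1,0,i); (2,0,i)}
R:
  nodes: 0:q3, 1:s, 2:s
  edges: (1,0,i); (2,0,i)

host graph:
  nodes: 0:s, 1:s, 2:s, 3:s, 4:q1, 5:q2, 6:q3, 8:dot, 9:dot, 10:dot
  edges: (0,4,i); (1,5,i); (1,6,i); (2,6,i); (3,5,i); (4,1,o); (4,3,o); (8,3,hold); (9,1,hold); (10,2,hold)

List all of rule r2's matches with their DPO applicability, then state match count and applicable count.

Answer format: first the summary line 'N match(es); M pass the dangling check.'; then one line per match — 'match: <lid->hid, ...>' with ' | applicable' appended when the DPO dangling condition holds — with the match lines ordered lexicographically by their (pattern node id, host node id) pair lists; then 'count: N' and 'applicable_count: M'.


2 match(es); 2 pass the dangling check.
match: 0->5, 1->1, 2->3, 3->9, 4->8 | applicable
match: 0->5, 1->3, 2->1, 3->8, 4->9 | applicable
count: 2
applicable_count: 2


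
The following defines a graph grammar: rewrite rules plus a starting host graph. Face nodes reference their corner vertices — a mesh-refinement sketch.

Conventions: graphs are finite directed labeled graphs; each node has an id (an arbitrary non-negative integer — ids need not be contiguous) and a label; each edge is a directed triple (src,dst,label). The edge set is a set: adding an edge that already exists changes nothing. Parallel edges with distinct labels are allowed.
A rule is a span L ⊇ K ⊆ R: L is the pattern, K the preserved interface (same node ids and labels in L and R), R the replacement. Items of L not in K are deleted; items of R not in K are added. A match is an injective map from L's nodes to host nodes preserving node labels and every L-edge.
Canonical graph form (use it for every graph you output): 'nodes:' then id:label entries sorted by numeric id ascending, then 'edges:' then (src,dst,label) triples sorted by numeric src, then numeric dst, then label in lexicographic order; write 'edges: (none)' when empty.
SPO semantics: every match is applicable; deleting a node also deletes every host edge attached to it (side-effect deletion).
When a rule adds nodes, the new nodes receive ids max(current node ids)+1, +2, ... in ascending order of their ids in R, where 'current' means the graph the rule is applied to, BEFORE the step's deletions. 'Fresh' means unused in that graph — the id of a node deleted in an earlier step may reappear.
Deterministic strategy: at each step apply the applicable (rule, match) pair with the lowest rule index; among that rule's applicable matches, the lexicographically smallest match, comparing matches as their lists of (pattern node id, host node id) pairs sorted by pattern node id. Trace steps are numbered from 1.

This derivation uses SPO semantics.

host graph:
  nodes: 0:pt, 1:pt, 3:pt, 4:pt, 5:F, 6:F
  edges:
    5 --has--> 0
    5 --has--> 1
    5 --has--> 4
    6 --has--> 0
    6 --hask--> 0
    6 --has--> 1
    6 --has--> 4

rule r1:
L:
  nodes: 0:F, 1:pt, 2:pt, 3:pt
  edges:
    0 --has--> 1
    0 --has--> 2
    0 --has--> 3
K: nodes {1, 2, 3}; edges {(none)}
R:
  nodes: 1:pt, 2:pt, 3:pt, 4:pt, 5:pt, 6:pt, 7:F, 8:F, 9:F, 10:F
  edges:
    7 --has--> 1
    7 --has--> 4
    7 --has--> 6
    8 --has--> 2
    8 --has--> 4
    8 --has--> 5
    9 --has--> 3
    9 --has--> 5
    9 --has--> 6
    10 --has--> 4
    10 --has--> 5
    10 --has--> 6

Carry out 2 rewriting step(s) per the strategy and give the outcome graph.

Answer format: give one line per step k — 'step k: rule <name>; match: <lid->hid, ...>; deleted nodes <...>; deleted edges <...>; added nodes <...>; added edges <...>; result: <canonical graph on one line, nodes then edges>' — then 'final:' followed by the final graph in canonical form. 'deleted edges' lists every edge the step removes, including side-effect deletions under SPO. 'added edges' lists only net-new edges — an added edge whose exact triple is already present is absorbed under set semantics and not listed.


step 1: rule r1; match: 0->5, 1->0, 2->1, 3->4; deleted nodes 5; deleted edges (5,0,has); (5,1,has); (5,4,has); added nodes 7, 8, 9, 10, 11, 12, 13; added edges (10,0,has); (10,7,has); (10,9,has); (11,1,has); (11,7,has); (11,8,has); (12,4,has); (12,8,has); (12,9,has); (13,7,has); (13,8,has); (13,9,has); result: nodes: 0:pt, 1:pt, 3:pt, 4:pt, 6:F, 7:pt, 8:pt, 9:pt, 10:F, 11:F, 12:F, 13:F edges: (6,0,has); (6,0,hask); (6,1,has); (6,4,has); (10,0,has); (10,7,has); (10,9,has); (11,1,has); (11,7,has); (11,8,has); (12,4,has); (12,8,has); (12,9,has); (13,7,has); (13,8,has); (13,9,has)
step 2: rule r1; match: 0->6, 1->0, 2->1, 3->4; deleted nodes 6; deleted edges (6,0,has); (6,0,hask); (6,1,has); (6,4,has); added nodes 14, 15, 16, 17, 18, 19, 20; added edges (17,0,has); (17,14,has); (17,16,has); (18,1,has); (18,14,has); (18,15,has); (19,4,has); (19,15,has); (19,16,has); (20,14,has); (20,15,has); (20,16,has); result: nodes: 0:pt, 1:pt, 3:pt, 4:pt, 7:pt, 8:pt, 9:pt, 10:F, 11:F, 12:F, 13:F, 14:pt, 15:pt, 16:pt, 17:F, 18:F, 19:F, 20:F edges: (10,0,has); (10,7,has); (10,9,has); (11,1,has); (11,7,has); (11,8,has); (12,4,has); (12,8,has); (12,9,has); (13,7,has); (13,8,has); (13,9,has); (17,0,has); (17,14,has); (17,16,has); (18,1,has); (18,14,has); (18,15,has); (19,4,has); (19,15,has); (19,16,has); (20,14,has); (20,15,has); (20,16,has)
final:
nodes: 0:pt, 1:pt, 3:pt, 4:pt, 7:pt, 8:pt, 9:pt, 10:F, 11:F, 12:F, 13:F, 14:pt, 15:pt, 16:pt, 17:F, 18:F, 19:F, 20:F
edges: (10,0,has); (10,7,has); (10,9,has); (11,1,has); (11,7,has); (11,8,has); (12,4,has); (12,8,has); (12,9,has); (13,7,has); (13,8,has); (13,9,has); (17,0,has); (17,14,has); (17,16,has); (18,1,has); (18,14,has); (18,15,has); (19,4,has); (19,15,has); (19,16,has); (20,14,has); (20,15,has); (20,16,has)
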